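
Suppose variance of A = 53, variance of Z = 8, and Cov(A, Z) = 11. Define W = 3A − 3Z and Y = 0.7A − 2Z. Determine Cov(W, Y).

By bilinearity, Cov(W, Y) = ac·variance of A + bd·variance of Z + (ad+bc)·Cov(A, Z), with a=3, b=-3, c=0.7, d=-2.
ac·variance of A = 3·0.7·53 = 111.3
bd·variance of Z = (-3)·(-2)·8 = 48
(ad+bc)·Cov(A, Z) = (-8.1)·11 = -89.1
Cov(W, Y) = 111.3 + 48 + (-89.1) = 70.2.

Cov(W, Y) = 70.2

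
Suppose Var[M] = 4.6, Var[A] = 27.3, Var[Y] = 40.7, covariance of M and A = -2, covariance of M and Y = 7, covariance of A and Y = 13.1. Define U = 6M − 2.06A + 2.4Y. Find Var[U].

Var[U] = 637.38948

Var[U] = a²·Var[M] + b²·Var[A] + c²·Var[Y] + 2ab·covariance of M and A + 2ac·covariance of M and Y + 2bc·covariance of A and Y, with a = 6, b = -2.06, c = 2.4.
= 165.6 + 115.85028 + 234.432 + 49.44 + 201.6 + (-129.5328)
= 637.38948.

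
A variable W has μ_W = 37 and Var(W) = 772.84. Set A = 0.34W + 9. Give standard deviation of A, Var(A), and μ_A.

standard deviation of A = 9.452, Var(A) = 89.340304, μ_A = 21.58

A = 0.34W + 9 is linear with a = 0.34, b = 9.
standard deviation of W = √772.84 = 27.8.
standard deviation of A = |a|·standard deviation of W = |0.34|·27.8 = 9.452.
Var(A) = a²·Var(W) = 0.34²·772.84 = 89.340304 (the additive constant 9 does not affect variance).
μ_A = a·μ_W + b = 0.34·37 + 9 = 21.58.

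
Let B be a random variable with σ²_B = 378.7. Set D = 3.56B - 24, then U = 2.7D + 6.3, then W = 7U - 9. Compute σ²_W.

σ²_D = 3.56²·378.7 = 4799.49232.
σ²_U = 2.7²·4799.49232 = 34988.2990128.
σ²_W = 7²·34988.2990128 = 1714426.6516272.

σ²_W = 1714426.6516272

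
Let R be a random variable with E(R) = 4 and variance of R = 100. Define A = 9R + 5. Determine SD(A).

SD(A) = 90

A = 9R + 5 is linear with a = 9, b = 5.
SD(R) = √100 = 10.
SD(A) = |a|·SD(R) = |9|·10 = 90.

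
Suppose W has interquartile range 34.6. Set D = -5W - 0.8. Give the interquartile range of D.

Under D = aW + b, IQR(D) = |a|·IQR(W) = |-5|·34.6 = 173 (shifts cancel; spread scales by |a|).

IQR(D) = 173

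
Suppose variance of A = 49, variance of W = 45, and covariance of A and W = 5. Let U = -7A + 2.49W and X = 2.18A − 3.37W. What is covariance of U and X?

By bilinearity, covariance of U and X = ac·variance of A + bd·variance of W + (ad+bc)·covariance of A and W, with a=-7, b=2.49, c=2.18, d=-3.37.
ac·variance of A = (-7)·2.18·49 = -747.74
bd·variance of W = 2.49·(-3.37)·45 = -377.6085
(ad+bc)·covariance of A and W = (29.0182)·5 = 145.091
covariance of U and X = -747.74 + (-377.6085) + 145.091 = -980.2575.

covariance of U and X = -980.2575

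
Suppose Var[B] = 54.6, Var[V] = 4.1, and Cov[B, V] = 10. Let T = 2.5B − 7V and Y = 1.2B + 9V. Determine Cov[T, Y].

By bilinearity, Cov[T, Y] = ac·Var[B] + bd·Var[V] + (ad+bc)·Cov[B, V], with a=2.5, b=-7, c=1.2, d=9.
ac·Var[B] = 2.5·1.2·54.6 = 163.8
bd·Var[V] = (-7)·9·4.1 = -258.3
(ad+bc)·Cov[B, V] = (14.1)·10 = 141
Cov[T, Y] = 163.8 + (-258.3) + 141 = 46.5.

Cov[T, Y] = 46.5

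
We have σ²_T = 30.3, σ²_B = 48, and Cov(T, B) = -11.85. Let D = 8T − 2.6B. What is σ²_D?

σ²_D = 2756.64

σ²_D = a²·σ²_T + b²·σ²_B + 2ab·Cov(T, B) with a = 8, b = -2.6.
= 8²·30.3 + (-2.6)²·48 + 2·8·(-2.6)·(-11.85)
= 1939.2 + 324.48 + 492.96 = 2756.64.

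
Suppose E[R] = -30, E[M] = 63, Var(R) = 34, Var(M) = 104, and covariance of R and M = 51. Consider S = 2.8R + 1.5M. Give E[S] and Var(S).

E[S] = 2.8·E[R] + 1.5·E[M] = 2.8·(-30) + 1.5·63 = 10.5.
Var(S) = a²·Var(R) + b²·Var(M) + 2ab·covariance of R and M with a = 2.8, b = 1.5.
= 2.8²·34 + 1.5²·104 + 2·2.8·1.5·51
= 266.56 + 234 + 428.4 = 928.96.

E[S] = 10.5, Var(S) = 928.96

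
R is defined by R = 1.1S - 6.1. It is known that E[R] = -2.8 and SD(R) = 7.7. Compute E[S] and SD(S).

From R = 1.1S - 6.1: E[R] = a·E[S] + b, so E[S] = (E[R] − b)/a = (-2.8 − (-6.1))/1.1 = 3.
SD(R) = |a|·SD(S), so SD(S) = 7.7/|1.1| = 7.

E[S] = 3, SD(S) = 7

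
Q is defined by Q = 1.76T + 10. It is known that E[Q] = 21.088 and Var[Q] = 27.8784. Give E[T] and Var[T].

E[T] = 6.3, Var[T] = 9

From Q = 1.76T + 10: E[Q] = a·E[T] + b, so E[T] = (E[Q] − b)/a = (21.088 − 10)/1.76 = 6.3.
Var[Q] = a²·Var[T], so Var[T] = 27.8784/1.76² = 9.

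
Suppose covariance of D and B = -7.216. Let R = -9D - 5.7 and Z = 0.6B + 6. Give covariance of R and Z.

covariance of R and Z = a·c·covariance of D and B = (-9)·0.6·(-7.216) = 38.9664. Additive constants drop out.

covariance of R and Z = 38.9664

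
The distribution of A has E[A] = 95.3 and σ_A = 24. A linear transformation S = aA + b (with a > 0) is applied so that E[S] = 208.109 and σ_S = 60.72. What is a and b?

σ_S = a·σ_A (a > 0), so a = 60.72/24 = 2.53.
E[S] = a·E[A] + b, so b = 208.109 − 2.53·95.3 = -33.

a = 2.53, b = -33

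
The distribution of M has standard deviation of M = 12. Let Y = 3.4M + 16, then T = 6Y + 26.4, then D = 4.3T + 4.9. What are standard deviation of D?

standard deviation of Y = |3.4|·12 = 40.8.
standard deviation of T = |6|·40.8 = 244.8.
standard deviation of D = |4.3|·244.8 = 1052.64.

standard deviation of D = 1052.64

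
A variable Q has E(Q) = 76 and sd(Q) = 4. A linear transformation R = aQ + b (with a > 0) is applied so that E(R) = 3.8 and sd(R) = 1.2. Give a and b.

a = 0.3, b = -19

sd(R) = a·sd(Q) (a > 0), so a = 1.2/4 = 0.3.
E(R) = a·E(Q) + b, so b = 3.8 − 0.3·76 = -19.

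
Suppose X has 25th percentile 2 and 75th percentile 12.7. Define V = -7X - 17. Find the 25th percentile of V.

Since a = -7 < 0 the transformation is decreasing, reversing order: the 25th percentile of V corresponds to the 75th percentile of X.
So P_{25}(V) = a·P_{75}(X) + b = (-7)·12.7 + (-17) = -105.9.

25th percentile of V = -105.9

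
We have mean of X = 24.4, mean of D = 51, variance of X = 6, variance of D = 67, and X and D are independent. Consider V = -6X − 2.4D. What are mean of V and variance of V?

mean of V = -268.8, variance of V = 601.92

mean of V = (-6)·mean of X + (-2.4)·mean of D = (-6)·24.4 + (-2.4)·51 = -268.8.
variance of V = a²·variance of X + b²·variance of D + 2ab·covariance of X and D with a = -6, b = -2.4.
Independence gives covariance of X and D = 0.
= (-6)²·6 + (-2.4)²·67 + 2·(-6)·(-2.4)·0
= 216 + 385.92 + 0 = 601.92.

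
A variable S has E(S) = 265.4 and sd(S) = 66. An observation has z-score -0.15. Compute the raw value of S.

S = E(S) + z·sd(S) = 265.4 + (-0.15)·66 = 255.5.

S = 255.5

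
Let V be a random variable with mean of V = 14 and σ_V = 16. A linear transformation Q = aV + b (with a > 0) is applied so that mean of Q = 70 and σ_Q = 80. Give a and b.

a = 5, b = 0

σ_Q = a·σ_V (a > 0), so a = 80/16 = 5.
mean of Q = a·mean of V + b, so b = 70 − 5·14 = 0.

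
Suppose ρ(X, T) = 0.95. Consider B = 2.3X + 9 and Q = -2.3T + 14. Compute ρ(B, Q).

Linear rescalings preserve |correlation|; the slopes 2.3 and -2.3 have opposite signs, so the correlation flips sign: ρ(B, Q) = −ρ(X, T) = -0.95.

ρ(B, Q) = -0.95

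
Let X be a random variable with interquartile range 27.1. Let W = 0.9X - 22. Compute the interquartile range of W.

IQR(W) = 24.39

Under W = aX + b, IQR(W) = |a|·IQR(X) = |0.9|·27.1 = 24.39 (shifts cancel; spread scales by |a|).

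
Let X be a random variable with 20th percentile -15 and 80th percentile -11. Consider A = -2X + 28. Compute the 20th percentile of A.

Since a = -2 < 0 the transformation is decreasing, reversing order: the 20th percentile of A corresponds to the 80th percentile of X.
So P_{20}(A) = a·P_{80}(X) + b = (-2)·(-11) + 28 = 50.

20th percentile of A = 50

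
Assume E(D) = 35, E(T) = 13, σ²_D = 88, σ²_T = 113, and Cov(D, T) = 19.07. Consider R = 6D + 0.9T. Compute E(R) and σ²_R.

E(R) = 221.7, σ²_R = 3465.486

E(R) = 6·E(D) + 0.9·E(T) = 6·35 + 0.9·13 = 221.7.
σ²_R = a²·σ²_D + b²·σ²_T + 2ab·Cov(D, T) with a = 6, b = 0.9.
= 6²·88 + 0.9²·113 + 2·6·0.9·19.07
= 3168 + 91.53 + 205.956 = 3465.486.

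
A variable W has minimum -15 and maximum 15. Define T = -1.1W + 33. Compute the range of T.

Range of W = 15 − (-15) = 30.
Range(T) = |a|·Range(W) = |-1.1|·30 = 33.

Range(T) = 33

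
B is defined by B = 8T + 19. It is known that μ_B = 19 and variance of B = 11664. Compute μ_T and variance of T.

μ_T = 0, variance of T = 182.25

From B = 8T + 19: μ_B = a·μ_T + b, so μ_T = (μ_B − b)/a = (19 − 19)/8 = 0.
variance of B = a²·variance of T, so variance of T = 11664/8² = 182.25.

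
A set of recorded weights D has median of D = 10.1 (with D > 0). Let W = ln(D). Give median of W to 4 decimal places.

ln(D) is monotone on this domain, so median of W = ln(10.1) ≈ 2.3125.

median of W = 2.3125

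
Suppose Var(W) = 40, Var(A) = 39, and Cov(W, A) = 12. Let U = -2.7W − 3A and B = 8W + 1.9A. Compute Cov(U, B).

Cov(U, B) = -1435.86

By bilinearity, Cov(U, B) = ac·Var(W) + bd·Var(A) + (ad+bc)·Cov(W, A), with a=-2.7, b=-3, c=8, d=1.9.
ac·Var(W) = (-2.7)·8·40 = -864
bd·Var(A) = (-3)·1.9·39 = -222.3
(ad+bc)·Cov(W, A) = (-29.13)·12 = -349.56
Cov(U, B) = -864 + (-222.3) + (-349.56) = -1435.86.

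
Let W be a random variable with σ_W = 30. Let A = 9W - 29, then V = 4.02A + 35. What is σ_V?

σ_A = |9|·30 = 270.
σ_V = |4.02|·270 = 1085.4.

σ_V = 1085.4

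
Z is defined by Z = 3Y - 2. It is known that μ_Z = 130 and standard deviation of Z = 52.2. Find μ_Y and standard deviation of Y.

μ_Y = 44, standard deviation of Y = 17.4

From Z = 3Y - 2: μ_Z = a·μ_Y + b, so μ_Y = (μ_Z − b)/a = (130 − (-2))/3 = 44.
standard deviation of Z = |a|·standard deviation of Y, so standard deviation of Y = 52.2/|3| = 17.4.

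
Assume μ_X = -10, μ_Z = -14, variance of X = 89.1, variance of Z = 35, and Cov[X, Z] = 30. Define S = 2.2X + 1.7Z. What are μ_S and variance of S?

μ_S = 2.2·μ_X + 1.7·μ_Z = 2.2·(-10) + 1.7·(-14) = -45.8.
variance of S = a²·variance of X + b²·variance of Z + 2ab·Cov[X, Z] with a = 2.2, b = 1.7.
= 2.2²·89.1 + 1.7²·35 + 2·2.2·1.7·30
= 431.244 + 101.15 + 224.4 = 756.794.

μ_S = -45.8, variance of S = 756.794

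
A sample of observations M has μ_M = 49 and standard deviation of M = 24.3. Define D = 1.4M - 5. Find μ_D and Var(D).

μ_D = 63.6, Var(D) = 1157.3604

D = 1.4M - 5 is linear with a = 1.4, b = -5.
μ_D = a·μ_M + b = 1.4·49 + (-5) = 63.6.
Var(M) = 24.3² = 590.49.
Var(D) = a²·Var(M) = 1.4²·590.49 = 1157.3604 (the additive constant -5 does not affect variance).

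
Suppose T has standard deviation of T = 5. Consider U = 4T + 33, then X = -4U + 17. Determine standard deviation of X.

standard deviation of X = 80

standard deviation of U = |4|·5 = 20.
standard deviation of X = |-4|·20 = 80.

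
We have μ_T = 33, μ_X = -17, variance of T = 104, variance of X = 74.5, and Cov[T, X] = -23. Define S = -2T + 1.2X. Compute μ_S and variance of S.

μ_S = -86.4, variance of S = 633.68

μ_S = (-2)·μ_T + 1.2·μ_X = (-2)·33 + 1.2·(-17) = -86.4.
variance of S = a²·variance of T + b²·variance of X + 2ab·Cov[T, X] with a = -2, b = 1.2.
= (-2)²·104 + 1.2²·74.5 + 2·(-2)·1.2·(-23)
= 416 + 107.28 + 110.4 = 633.68.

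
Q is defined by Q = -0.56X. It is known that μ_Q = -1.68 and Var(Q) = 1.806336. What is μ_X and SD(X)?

μ_X = 3, SD(X) = 2.4

From Q = -0.56X: μ_Q = a·μ_X + b, so μ_X = (μ_Q − b)/a = (-1.68 − 0)/(-0.56) = 3.
SD(Q) = √1.806336 = 1.344.
SD(Q) = |a|·SD(X), so SD(X) = 1.344/|-0.56| = 2.4.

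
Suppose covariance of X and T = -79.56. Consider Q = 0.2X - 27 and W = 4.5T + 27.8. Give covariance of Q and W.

covariance of Q and W = a·c·covariance of X and T = 0.2·4.5·(-79.56) = -71.604. Additive constants drop out.

covariance of Q and W = -71.604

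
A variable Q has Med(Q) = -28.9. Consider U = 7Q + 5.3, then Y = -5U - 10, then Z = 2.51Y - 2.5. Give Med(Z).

Med(U) = 7·(-28.9) + 5.3 = -197.
Med(Y) = (-5)·(-197) + (-10) = 975.
Med(Z) = 2.51·975 + (-2.5) = 2444.75.

Med(Z) = 2444.75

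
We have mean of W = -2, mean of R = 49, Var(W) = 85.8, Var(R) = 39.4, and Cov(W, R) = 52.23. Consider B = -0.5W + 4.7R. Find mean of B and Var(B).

mean of B = (-0.5)·mean of W + 4.7·mean of R = (-0.5)·(-2) + 4.7·49 = 231.3.
Var(B) = a²·Var(W) + b²·Var(R) + 2ab·Cov(W, R) with a = -0.5, b = 4.7.
= (-0.5)²·85.8 + 4.7²·39.4 + 2·(-0.5)·4.7·52.23
= 21.45 + 870.346 + (-245.481) = 646.315.

mean of B = 231.3, Var(B) = 646.315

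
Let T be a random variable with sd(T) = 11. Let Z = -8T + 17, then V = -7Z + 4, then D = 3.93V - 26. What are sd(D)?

sd(Z) = |-8|·11 = 88.
sd(V) = |-7|·88 = 616.
sd(D) = |3.93|·616 = 2420.88.

sd(D) = 2420.88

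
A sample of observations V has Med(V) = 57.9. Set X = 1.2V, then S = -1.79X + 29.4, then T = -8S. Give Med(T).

Med(X) = 1.2·57.9 = 69.48.
Med(S) = (-1.79)·69.48 + 29.4 = -94.9692.
Med(T) = (-8)·(-94.9692) = 759.7536.

Med(T) = 759.7536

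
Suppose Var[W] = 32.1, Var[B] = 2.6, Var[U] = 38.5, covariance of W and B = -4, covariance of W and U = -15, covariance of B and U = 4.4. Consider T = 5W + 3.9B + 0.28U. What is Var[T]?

Var[T] = a²·Var[W] + b²·Var[B] + c²·Var[U] + 2ab·covariance of W and B + 2ac·covariance of W and U + 2bc·covariance of B and U, with a = 5, b = 3.9, c = 0.28.
= 802.5 + 39.546 + 3.0184 + (-156) + (-42) + 9.6096
= 656.674.

Var[T] = 656.674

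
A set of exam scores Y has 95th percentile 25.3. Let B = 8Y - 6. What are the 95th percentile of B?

Since a = 8 > 0 the transformation is increasing, so the 95th percentile of B = a·(P_{95} of Y) + b = 8·25.3 + (-6) = 196.4.

95th percentile of B = 196.4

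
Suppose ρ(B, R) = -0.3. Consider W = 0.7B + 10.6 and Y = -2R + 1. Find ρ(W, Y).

Linear rescalings preserve |correlation|; the slopes 0.7 and -2 have opposite signs, so the correlation flips sign: ρ(W, Y) = −ρ(B, R) = 0.3.

ρ(W, Y) = 0.3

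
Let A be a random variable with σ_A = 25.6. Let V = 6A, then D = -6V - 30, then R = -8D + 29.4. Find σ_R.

σ_V = |6|·25.6 = 153.6.
σ_D = |-6|·153.6 = 921.6.
σ_R = |-8|·921.6 = 7372.8.

σ_R = 7372.8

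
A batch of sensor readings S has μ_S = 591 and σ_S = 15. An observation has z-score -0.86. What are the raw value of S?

S = μ_S + z·σ_S = 591 + (-0.86)·15 = 578.1.

S = 578.1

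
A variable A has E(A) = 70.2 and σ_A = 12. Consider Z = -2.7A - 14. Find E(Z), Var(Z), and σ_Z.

E(Z) = -203.54, Var(Z) = 1049.76, σ_Z = 32.4

Z = -2.7A - 14 is linear with a = -2.7, b = -14.
E(Z) = a·E(A) + b = (-2.7)·70.2 + (-14) = -203.54.
Var(A) = 12² = 144.
Var(Z) = a²·Var(A) = (-2.7)²·144 = 1049.76 (the additive constant -14 does not affect variance).
σ_Z = |a|·σ_A = |-2.7|·12 = 32.4.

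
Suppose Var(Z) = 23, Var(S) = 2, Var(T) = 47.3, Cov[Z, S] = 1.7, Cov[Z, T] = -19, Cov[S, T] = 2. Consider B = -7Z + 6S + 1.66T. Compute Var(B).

Var(B) = a²·Var(Z) + b²·Var(S) + c²·Var(T) + 2ab·Cov[Z, S] + 2ac·Cov[Z, T] + 2bc·Cov[S, T], with a = -7, b = 6, c = 1.66.
= 1127 + 72 + 130.33988 + (-142.8) + 441.56 + 39.84
= 1667.93988.

Var(B) = 1667.93988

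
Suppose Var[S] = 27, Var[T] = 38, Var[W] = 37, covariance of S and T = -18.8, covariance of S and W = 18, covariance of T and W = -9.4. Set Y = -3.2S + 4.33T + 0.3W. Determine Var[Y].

Var[Y] = a²·Var[S] + b²·Var[T] + c²·Var[W] + 2ab·covariance of S and T + 2ac·covariance of S and W + 2bc·covariance of T and W, with a = -3.2, b = 4.33, c = 0.3.
= 276.48 + 712.4582 + 3.33 + 520.9856 + (-34.56) + (-24.4212)
= 1454.2726.

Var[Y] = 1454.2726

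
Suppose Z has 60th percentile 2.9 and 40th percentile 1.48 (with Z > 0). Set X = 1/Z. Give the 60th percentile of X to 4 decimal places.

1/Z is decreasing on Z > 0, so percentile order reverses: P_{60}(X) uses P_{40}(Z) = 1.48.
P_{60}(X) = 1/1.48 ≈ 0.6757.

60th percentile of X = 0.6757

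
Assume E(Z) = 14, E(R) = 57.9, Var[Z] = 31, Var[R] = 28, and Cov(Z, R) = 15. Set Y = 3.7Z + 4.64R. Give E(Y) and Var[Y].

E(Y) = 320.456, Var[Y] = 1542.2588

E(Y) = 3.7·E(Z) + 4.64·E(R) = 3.7·14 + 4.64·57.9 = 320.456.
Var[Y] = a²·Var[Z] + b²·Var[R] + 2ab·Cov(Z, R) with a = 3.7, b = 4.64.
= 3.7²·31 + 4.64²·28 + 2·3.7·4.64·15
= 424.39 + 602.8288 + 515.04 = 1542.2588.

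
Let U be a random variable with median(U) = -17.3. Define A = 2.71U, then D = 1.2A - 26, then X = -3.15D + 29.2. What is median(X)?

median(X) = 288.31774

median(A) = 2.71·(-17.3) = -46.883.
median(D) = 1.2·(-46.883) + (-26) = -82.2596.
median(X) = (-3.15)·(-82.2596) + 29.2 = 288.31774.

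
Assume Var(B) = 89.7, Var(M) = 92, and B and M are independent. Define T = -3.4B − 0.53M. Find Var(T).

Var(T) = a²·Var(B) + b²·Var(M) + 2ab·Cov[B, M] with a = -3.4, b = -0.53.
Independence gives Cov[B, M] = 0.
= (-3.4)²·89.7 + (-0.53)²·92 + 2·(-3.4)·(-0.53)·0
= 1036.932 + 25.8428 + 0 = 1062.7748.

Var(T) = 1062.7748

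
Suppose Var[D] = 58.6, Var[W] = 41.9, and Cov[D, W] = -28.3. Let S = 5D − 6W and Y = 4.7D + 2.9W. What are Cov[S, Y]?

By bilinearity, Cov[S, Y] = ac·Var[D] + bd·Var[W] + (ad+bc)·Cov[D, W], with a=5, b=-6, c=4.7, d=2.9.
ac·Var[D] = 5·4.7·58.6 = 1377.1
bd·Var[W] = (-6)·2.9·41.9 = -729.06
(ad+bc)·Cov[D, W] = (-13.7)·(-28.3) = 387.71
Cov[S, Y] = 1377.1 + (-729.06) + 387.71 = 1035.75.

Cov[S, Y] = 1035.75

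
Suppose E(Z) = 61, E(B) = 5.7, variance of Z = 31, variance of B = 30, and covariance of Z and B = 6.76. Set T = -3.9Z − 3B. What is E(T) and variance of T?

E(T) = (-3.9)·E(Z) + (-3)·E(B) = (-3.9)·61 + (-3)·5.7 = -255.
variance of T = a²·variance of Z + b²·variance of B + 2ab·covariance of Z and B with a = -3.9, b = -3.
= (-3.9)²·31 + (-3)²·30 + 2·(-3.9)·(-3)·6.76
= 471.51 + 270 + 158.184 = 899.694.

E(T) = -255, variance of T = 899.694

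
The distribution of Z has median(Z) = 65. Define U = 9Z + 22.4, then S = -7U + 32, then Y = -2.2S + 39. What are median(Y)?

median(U) = 9·65 + 22.4 = 607.4.
median(S) = (-7)·607.4 + 32 = -4219.8.
median(Y) = (-2.2)·(-4219.8) + 39 = 9322.56.

median(Y) = 9322.56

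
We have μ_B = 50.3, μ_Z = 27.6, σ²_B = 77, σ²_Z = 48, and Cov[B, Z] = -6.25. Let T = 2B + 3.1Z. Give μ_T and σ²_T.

μ_T = 2·μ_B + 3.1·μ_Z = 2·50.3 + 3.1·27.6 = 186.16.
σ²_T = a²·σ²_B + b²·σ²_Z + 2ab·Cov[B, Z] with a = 2, b = 3.1.
= 2²·77 + 3.1²·48 + 2·2·3.1·(-6.25)
= 308 + 461.28 + (-77.5) = 691.78.

μ_T = 186.16, σ²_T = 691.78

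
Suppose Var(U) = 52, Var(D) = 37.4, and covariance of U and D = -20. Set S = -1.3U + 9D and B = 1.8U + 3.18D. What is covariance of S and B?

covariance of S and B = 707.388

By bilinearity, covariance of S and B = ac·Var(U) + bd·Var(D) + (ad+bc)·covariance of U and D, with a=-1.3, b=9, c=1.8, d=3.18.
ac·Var(U) = (-1.3)·1.8·52 = -121.68
bd·Var(D) = 9·3.18·37.4 = 1070.388
(ad+bc)·covariance of U and D = (12.066)·(-20) = -241.32
covariance of S and B = -121.68 + 1070.388 + (-241.32) = 707.388.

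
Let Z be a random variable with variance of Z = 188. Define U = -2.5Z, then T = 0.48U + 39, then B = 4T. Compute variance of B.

variance of B = 4331.52

variance of U = (-2.5)²·188 = 1175.
variance of T = 0.48²·1175 = 270.72.
variance of B = 4²·270.72 = 4331.52.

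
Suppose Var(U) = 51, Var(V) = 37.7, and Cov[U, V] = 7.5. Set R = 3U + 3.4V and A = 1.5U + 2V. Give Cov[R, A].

By bilinearity, Cov[R, A] = ac·Var(U) + bd·Var(V) + (ad+bc)·Cov[U, V], with a=3, b=3.4, c=1.5, d=2.
ac·Var(U) = 3·1.5·51 = 229.5
bd·Var(V) = 3.4·2·37.7 = 256.36
(ad+bc)·Cov[U, V] = (11.1)·7.5 = 83.25
Cov[R, A] = 229.5 + 256.36 + 83.25 = 569.11.

Cov[R, A] = 569.11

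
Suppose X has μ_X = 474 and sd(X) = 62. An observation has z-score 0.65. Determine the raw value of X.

X = 514.3

X = μ_X + z·sd(X) = 474 + 0.65·62 = 514.3.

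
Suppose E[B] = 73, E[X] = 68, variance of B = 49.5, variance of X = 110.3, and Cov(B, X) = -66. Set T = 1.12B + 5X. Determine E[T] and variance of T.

E[T] = 1.12·E[B] + 5·E[X] = 1.12·73 + 5·68 = 421.76.
variance of T = a²·variance of B + b²·variance of X + 2ab·Cov(B, X) with a = 1.12, b = 5.
= 1.12²·49.5 + 5²·110.3 + 2·1.12·5·(-66)
= 62.0928 + 2757.5 + (-739.2) = 2080.3928.

E[T] = 421.76, variance of T = 2080.3928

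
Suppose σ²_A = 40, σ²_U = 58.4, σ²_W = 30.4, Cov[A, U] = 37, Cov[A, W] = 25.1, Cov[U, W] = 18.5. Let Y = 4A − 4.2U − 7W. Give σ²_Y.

σ²_Y = 1598.776

σ²_Y = a²·σ²_A + b²·σ²_U + c²·σ²_W + 2ab·Cov[A, U] + 2ac·Cov[A, W] + 2bc·Cov[U, W], with a = 4, b = -4.2, c = -7.
= 640 + 1030.176 + 1489.6 + (-1243.2) + (-1405.6) + 1087.8
= 1598.776.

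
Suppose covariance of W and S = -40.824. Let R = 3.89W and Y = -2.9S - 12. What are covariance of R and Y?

covariance of R and Y = a·c·covariance of W and S = 3.89·(-2.9)·(-40.824) = 460.535544. Additive constants drop out.

covariance of R and Y = 460.535544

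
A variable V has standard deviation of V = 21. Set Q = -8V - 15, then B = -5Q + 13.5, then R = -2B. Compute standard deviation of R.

standard deviation of R = 1680

standard deviation of Q = |-8|·21 = 168.
standard deviation of B = |-5|·168 = 840.
standard deviation of R = |-2|·840 = 1680.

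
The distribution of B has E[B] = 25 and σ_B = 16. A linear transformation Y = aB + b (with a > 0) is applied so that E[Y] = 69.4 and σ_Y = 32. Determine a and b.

σ_Y = a·σ_B (a > 0), so a = 32/16 = 2.
E[Y] = a·E[B] + b, so b = 69.4 − 2·25 = 19.4.

a = 2, b = 19.4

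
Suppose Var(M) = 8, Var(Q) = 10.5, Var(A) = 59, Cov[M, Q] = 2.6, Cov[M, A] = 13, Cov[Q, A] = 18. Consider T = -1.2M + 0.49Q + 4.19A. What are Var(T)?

Var(T) = 989.97695

Var(T) = a²·Var(M) + b²·Var(Q) + c²·Var(A) + 2ab·Cov[M, Q] + 2ac·Cov[M, A] + 2bc·Cov[Q, A], with a = -1.2, b = 0.49, c = 4.19.
= 11.52 + 2.52105 + 1035.8099 + (-3.0576) + (-130.728) + 73.9116
= 989.97695.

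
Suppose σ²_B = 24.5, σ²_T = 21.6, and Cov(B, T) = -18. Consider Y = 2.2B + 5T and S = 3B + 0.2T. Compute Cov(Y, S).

Cov(Y, S) = -94.62

By bilinearity, Cov(Y, S) = ac·σ²_B + bd·σ²_T + (ad+bc)·Cov(B, T), with a=2.2, b=5, c=3, d=0.2.
ac·σ²_B = 2.2·3·24.5 = 161.7
bd·σ²_T = 5·0.2·21.6 = 21.6
(ad+bc)·Cov(B, T) = (15.44)·(-18) = -277.92
Cov(Y, S) = 161.7 + 21.6 + (-277.92) = -94.62.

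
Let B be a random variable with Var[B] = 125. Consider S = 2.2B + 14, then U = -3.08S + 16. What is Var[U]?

Var[U] = 5739.272

Var[S] = 2.2²·125 = 605.
Var[U] = (-3.08)²·605 = 5739.272.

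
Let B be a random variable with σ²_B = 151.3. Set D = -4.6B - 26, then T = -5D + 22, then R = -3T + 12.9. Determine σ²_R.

σ²_D = (-4.6)²·151.3 = 3201.508.
σ²_T = (-5)²·3201.508 = 80037.7.
σ²_R = (-3)²·80037.7 = 720339.3.

σ²_R = 720339.3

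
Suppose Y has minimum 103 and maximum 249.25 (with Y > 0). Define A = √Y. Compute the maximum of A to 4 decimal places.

max(A) = 15.7877

√Y is increasing on this domain, so max(A) comes from max(Y) = 249.25: max(A) = √(249.25) ≈ 15.7877.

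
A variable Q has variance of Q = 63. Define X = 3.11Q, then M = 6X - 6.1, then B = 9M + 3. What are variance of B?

variance of X = 3.11²·63 = 609.3423.
variance of M = 6²·609.3423 = 21936.3228.
variance of B = 9²·21936.3228 = 1776842.1468.

variance of B = 1776842.1468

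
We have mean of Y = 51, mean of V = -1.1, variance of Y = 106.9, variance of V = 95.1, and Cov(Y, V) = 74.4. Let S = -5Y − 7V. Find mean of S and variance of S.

mean of S = -247.3, variance of S = 12540.4

mean of S = (-5)·mean of Y + (-7)·mean of V = (-5)·51 + (-7)·(-1.1) = -247.3.
variance of S = a²·variance of Y + b²·variance of V + 2ab·Cov(Y, V) with a = -5, b = -7.
= (-5)²·106.9 + (-7)²·95.1 + 2·(-5)·(-7)·74.4
= 2672.5 + 4659.9 + 5208 = 12540.4.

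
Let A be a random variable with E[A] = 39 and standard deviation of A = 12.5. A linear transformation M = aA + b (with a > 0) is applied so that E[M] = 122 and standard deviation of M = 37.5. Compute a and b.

standard deviation of M = a·standard deviation of A (a > 0), so a = 37.5/12.5 = 3.
E[M] = a·E[A] + b, so b = 122 − 3·39 = 5.

a = 3, b = 5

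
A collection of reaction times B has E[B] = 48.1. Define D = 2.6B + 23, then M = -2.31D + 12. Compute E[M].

E[M] = -330.0186

E[D] = 2.6·48.1 + 23 = 148.06.
E[M] = (-2.31)·148.06 + 12 = -330.0186.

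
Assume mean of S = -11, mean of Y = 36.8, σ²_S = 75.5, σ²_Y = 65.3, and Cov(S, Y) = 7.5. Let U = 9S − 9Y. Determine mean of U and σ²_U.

mean of U = -430.2, σ²_U = 10189.8

mean of U = 9·mean of S + (-9)·mean of Y = 9·(-11) + (-9)·36.8 = -430.2.
σ²_U = a²·σ²_S + b²·σ²_Y + 2ab·Cov(S, Y) with a = 9, b = -9.
= 9²·75.5 + (-9)²·65.3 + 2·9·(-9)·7.5
= 6115.5 + 5289.3 + (-1215) = 10189.8.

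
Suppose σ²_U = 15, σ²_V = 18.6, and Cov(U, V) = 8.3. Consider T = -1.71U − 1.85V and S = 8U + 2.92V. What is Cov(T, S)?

By bilinearity, Cov(T, S) = ac·σ²_U + bd·σ²_V + (ad+bc)·Cov(U, V), with a=-1.71, b=-1.85, c=8, d=2.92.
ac·σ²_U = (-1.71)·8·15 = -205.2
bd·σ²_V = (-1.85)·2.92·18.6 = -100.4772
(ad+bc)·Cov(U, V) = (-19.7932)·8.3 = -164.28356
Cov(T, S) = -205.2 + (-100.4772) + (-164.28356) = -469.96076.

Cov(T, S) = -469.96076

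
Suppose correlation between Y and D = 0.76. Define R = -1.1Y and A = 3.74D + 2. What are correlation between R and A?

correlation between R and A = -0.76

Linear rescalings preserve |correlation|; the slopes -1.1 and 3.74 have opposite signs, so the correlation flips sign: correlation between R and A = −correlation between Y and D = -0.76.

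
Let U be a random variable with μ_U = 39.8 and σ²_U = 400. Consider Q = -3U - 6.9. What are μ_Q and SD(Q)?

Q = -3U - 6.9 is linear with a = -3, b = -6.9.
μ_Q = a·μ_U + b = (-3)·39.8 + (-6.9) = -126.3.
SD(U) = √400 = 20.
SD(Q) = |a|·SD(U) = |-3|·20 = 60.

μ_Q = -126.3, SD(Q) = 60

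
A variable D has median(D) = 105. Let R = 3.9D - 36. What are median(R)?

median(R) = 373.5

A linear map preserves order up to sign, so median(R) = a·median(D) + b = 3.9·105 + (-36) = 373.5.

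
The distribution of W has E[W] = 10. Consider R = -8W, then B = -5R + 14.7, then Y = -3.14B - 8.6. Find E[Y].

E[Y] = -1310.758

E[R] = (-8)·10 = -80.
E[B] = (-5)·(-80) + 14.7 = 414.7.
E[Y] = (-3.14)·414.7 + (-8.6) = -1310.758.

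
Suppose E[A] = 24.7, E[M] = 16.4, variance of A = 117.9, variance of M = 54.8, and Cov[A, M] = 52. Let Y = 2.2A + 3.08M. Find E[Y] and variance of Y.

E[Y] = 2.2·E[A] + 3.08·E[M] = 2.2·24.7 + 3.08·16.4 = 104.852.
variance of Y = a²·variance of A + b²·variance of M + 2ab·Cov[A, M] with a = 2.2, b = 3.08.
= 2.2²·117.9 + 3.08²·54.8 + 2·2.2·3.08·52
= 570.636 + 519.85472 + 704.704 = 1795.19472.

E[Y] = 104.852, variance of Y = 1795.19472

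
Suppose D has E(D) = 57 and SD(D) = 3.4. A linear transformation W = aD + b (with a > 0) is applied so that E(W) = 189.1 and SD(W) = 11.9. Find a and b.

SD(W) = a·SD(D) (a > 0), so a = 11.9/3.4 = 3.5.
E(W) = a·E(D) + b, so b = 189.1 − 3.5·57 = -10.4.

a = 3.5, b = -10.4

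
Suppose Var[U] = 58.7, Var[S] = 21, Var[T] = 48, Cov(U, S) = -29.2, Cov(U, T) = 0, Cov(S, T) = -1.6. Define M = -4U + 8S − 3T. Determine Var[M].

Var[M] = a²·Var[U] + b²·Var[S] + c²·Var[T] + 2ab·Cov(U, S) + 2ac·Cov(U, T) + 2bc·Cov(S, T), with a = -4, b = 8, c = -3.
= 939.2 + 1344 + 432 + 1868.8 + 0 + 76.8
= 4660.8.

Var[M] = 4660.8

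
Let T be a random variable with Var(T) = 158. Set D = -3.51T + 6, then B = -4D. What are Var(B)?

Var(B) = 31145.2128

Var(D) = (-3.51)²·158 = 1946.5758.
Var(B) = (-4)²·1946.5758 = 31145.2128.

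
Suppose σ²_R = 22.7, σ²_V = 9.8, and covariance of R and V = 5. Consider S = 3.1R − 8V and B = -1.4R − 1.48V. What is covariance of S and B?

covariance of S and B = 50.574

By bilinearity, covariance of S and B = ac·σ²_R + bd·σ²_V + (ad+bc)·covariance of R and V, with a=3.1, b=-8, c=-1.4, d=-1.48.
ac·σ²_R = 3.1·(-1.4)·22.7 = -98.518
bd·σ²_V = (-8)·(-1.48)·9.8 = 116.032
(ad+bc)·covariance of R and V = (6.612)·5 = 33.06
covariance of S and B = -98.518 + 116.032 + 33.06 = 50.574.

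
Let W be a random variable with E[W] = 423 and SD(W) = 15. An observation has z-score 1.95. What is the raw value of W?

W = 452.25

W = E[W] + z·SD(W) = 423 + 1.95·15 = 452.25.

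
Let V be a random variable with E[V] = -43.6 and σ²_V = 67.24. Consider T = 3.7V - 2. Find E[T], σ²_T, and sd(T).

E[T] = -163.32, σ²_T = 920.5156, sd(T) = 30.34

T = 3.7V - 2 is linear with a = 3.7, b = -2.
E[T] = a·E[V] + b = 3.7·(-43.6) + (-2) = -163.32.
σ²_T = a²·σ²_V = 3.7²·67.24 = 920.5156 (the additive constant -2 does not affect variance).
sd(V) = √67.24 = 8.2.
sd(T) = |a|·sd(V) = |3.7|·8.2 = 30.34.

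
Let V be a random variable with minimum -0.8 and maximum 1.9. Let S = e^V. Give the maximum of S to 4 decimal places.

max(S) = 6.6859

e^V is increasing on this domain, so max(S) comes from max(V) = 1.9: max(S) = exp(1.9) ≈ 6.6859.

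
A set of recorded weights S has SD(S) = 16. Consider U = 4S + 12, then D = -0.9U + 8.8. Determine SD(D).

SD(U) = |4|·16 = 64.
SD(D) = |-0.9|·64 = 57.6.

SD(D) = 57.6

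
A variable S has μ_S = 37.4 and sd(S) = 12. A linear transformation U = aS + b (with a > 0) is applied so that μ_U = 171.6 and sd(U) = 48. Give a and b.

sd(U) = a·sd(S) (a > 0), so a = 48/12 = 4.
μ_U = a·μ_S + b, so b = 171.6 − 4·37.4 = 22.

a = 4, b = 22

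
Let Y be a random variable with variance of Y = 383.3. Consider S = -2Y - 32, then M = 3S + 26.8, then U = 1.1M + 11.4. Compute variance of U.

variance of S = (-2)²·383.3 = 1533.2.
variance of M = 3²·1533.2 = 13798.8.
variance of U = 1.1²·13798.8 = 16696.548.

variance of U = 16696.548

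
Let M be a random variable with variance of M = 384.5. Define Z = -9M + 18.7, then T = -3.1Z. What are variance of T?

variance of T = 299298.645

variance of Z = (-9)²·384.5 = 31144.5.
variance of T = (-3.1)²·31144.5 = 299298.645.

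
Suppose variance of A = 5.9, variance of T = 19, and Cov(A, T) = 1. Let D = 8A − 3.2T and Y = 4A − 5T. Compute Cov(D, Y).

By bilinearity, Cov(D, Y) = ac·variance of A + bd·variance of T + (ad+bc)·Cov(A, T), with a=8, b=-3.2, c=4, d=-5.
ac·variance of A = 8·4·5.9 = 188.8
bd·variance of T = (-3.2)·(-5)·19 = 304
(ad+bc)·Cov(A, T) = (-52.8)·1 = -52.8
Cov(D, Y) = 188.8 + 304 + (-52.8) = 440.

Cov(D, Y) = 440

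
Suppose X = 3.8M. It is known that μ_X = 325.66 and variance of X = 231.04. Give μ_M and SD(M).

μ_M = 85.7, SD(M) = 4

From X = 3.8M: μ_X = a·μ_M + b, so μ_M = (μ_X − b)/a = (325.66 − 0)/3.8 = 85.7.
SD(X) = √231.04 = 15.2.
SD(X) = |a|·SD(M), so SD(M) = 15.2/|3.8| = 4.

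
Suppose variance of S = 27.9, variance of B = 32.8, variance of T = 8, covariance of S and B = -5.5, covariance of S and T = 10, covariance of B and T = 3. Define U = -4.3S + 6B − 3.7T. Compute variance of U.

variance of U = 2274.991

variance of U = a²·variance of S + b²·variance of B + c²·variance of T + 2ab·covariance of S and B + 2ac·covariance of S and T + 2bc·covariance of B and T, with a = -4.3, b = 6, c = -3.7.
= 515.871 + 1180.8 + 109.52 + 283.8 + 318.2 + (-133.2)
= 2274.991.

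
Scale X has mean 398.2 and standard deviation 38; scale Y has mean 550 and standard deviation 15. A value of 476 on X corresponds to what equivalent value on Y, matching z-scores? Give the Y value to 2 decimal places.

z = (476 − 398.2)/38 ≈ 2.0474.
Y = 550 + z·15 = 550 + (476 − 398.2)·15/38 ≈ 580.71.

Y = 580.71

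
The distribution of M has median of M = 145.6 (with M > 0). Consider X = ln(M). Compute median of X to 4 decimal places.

ln(M) is monotone on this domain, so median of X = ln(145.6) ≈ 4.9809.

median of X = 4.9809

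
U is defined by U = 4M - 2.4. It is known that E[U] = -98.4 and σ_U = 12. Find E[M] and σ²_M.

From U = 4M - 2.4: E[U] = a·E[M] + b, so E[M] = (E[U] − b)/a = (-98.4 − (-2.4))/4 = -24.
σ²_U = 12² = 144.
σ²_U = a²·σ²_M, so σ²_M = 144/4² = 9.

E[M] = -24, σ²_M = 9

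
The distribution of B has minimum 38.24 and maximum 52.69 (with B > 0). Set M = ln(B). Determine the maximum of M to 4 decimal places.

max(M) = 3.9644

ln(B) is increasing on this domain, so max(M) comes from max(B) = 52.69: max(M) = ln(52.69) ≈ 3.9644.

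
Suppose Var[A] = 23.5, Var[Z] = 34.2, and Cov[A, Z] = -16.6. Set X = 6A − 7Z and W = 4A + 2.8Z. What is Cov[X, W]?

By bilinearity, Cov[X, W] = ac·Var[A] + bd·Var[Z] + (ad+bc)·Cov[A, Z], with a=6, b=-7, c=4, d=2.8.
ac·Var[A] = 6·4·23.5 = 564
bd·Var[Z] = (-7)·2.8·34.2 = -670.32
(ad+bc)·Cov[A, Z] = (-11.2)·(-16.6) = 185.92
Cov[X, W] = 564 + (-670.32) + 185.92 = 79.6.

Cov[X, W] = 79.6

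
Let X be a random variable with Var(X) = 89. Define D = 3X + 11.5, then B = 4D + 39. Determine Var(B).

Var(B) = 12816

Var(D) = 3²·89 = 801.
Var(B) = 4²·801 = 12816.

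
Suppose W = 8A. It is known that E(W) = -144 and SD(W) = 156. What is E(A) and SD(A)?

From W = 8A: E(W) = a·E(A) + b, so E(A) = (E(W) − b)/a = (-144 − 0)/8 = -18.
SD(W) = |a|·SD(A), so SD(A) = 156/|8| = 19.5.

E(A) = -18, SD(A) = 19.5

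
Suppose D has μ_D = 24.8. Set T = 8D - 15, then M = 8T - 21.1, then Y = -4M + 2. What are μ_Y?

μ_T = 8·24.8 + (-15) = 183.4.
μ_M = 8·183.4 + (-21.1) = 1446.1.
μ_Y = (-4)·1446.1 + 2 = -5782.4.

μ_Y = -5782.4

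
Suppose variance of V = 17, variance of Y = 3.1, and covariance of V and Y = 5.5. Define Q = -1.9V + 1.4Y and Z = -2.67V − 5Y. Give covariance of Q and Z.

covariance of Q and Z = 96.232

By bilinearity, covariance of Q and Z = ac·variance of V + bd·variance of Y + (ad+bc)·covariance of V and Y, with a=-1.9, b=1.4, c=-2.67, d=-5.
ac·variance of V = (-1.9)·(-2.67)·17 = 86.241
bd·variance of Y = 1.4·(-5)·3.1 = -21.7
(ad+bc)·covariance of V and Y = (5.762)·5.5 = 31.691
covariance of Q and Z = 86.241 + (-21.7) + 31.691 = 96.232.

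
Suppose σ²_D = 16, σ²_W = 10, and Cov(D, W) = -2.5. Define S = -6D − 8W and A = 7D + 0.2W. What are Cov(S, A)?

By bilinearity, Cov(S, A) = ac·σ²_D + bd·σ²_W + (ad+bc)·Cov(D, W), with a=-6, b=-8, c=7, d=0.2.
ac·σ²_D = (-6)·7·16 = -672
bd·σ²_W = (-8)·0.2·10 = -16
(ad+bc)·Cov(D, W) = (-57.2)·(-2.5) = 143
Cov(S, A) = -672 + (-16) + 143 = -545.

Cov(S, A) = -545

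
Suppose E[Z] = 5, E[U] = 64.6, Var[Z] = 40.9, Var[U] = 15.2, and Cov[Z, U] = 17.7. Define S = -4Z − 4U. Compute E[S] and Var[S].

E[S] = (-4)·E[Z] + (-4)·E[U] = (-4)·5 + (-4)·64.6 = -278.4.
Var[S] = a²·Var[Z] + b²·Var[U] + 2ab·Cov[Z, U] with a = -4, b = -4.
= (-4)²·40.9 + (-4)²·15.2 + 2·(-4)·(-4)·17.7
= 654.4 + 243.2 + 566.4 = 1464.

E[S] = -278.4, Var[S] = 1464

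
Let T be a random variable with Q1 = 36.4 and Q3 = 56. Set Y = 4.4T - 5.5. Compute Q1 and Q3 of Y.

a = 4.4 > 0: Q1(Y) = a·Q1(T)+b = 154.66, Q3(Y) = a·Q3(T)+b = 240.9.

Q1(Y) = 154.66, Q3(Y) = 240.9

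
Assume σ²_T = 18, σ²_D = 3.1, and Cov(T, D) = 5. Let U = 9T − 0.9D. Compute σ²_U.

σ²_U = 1379.511

σ²_U = a²·σ²_T + b²·σ²_D + 2ab·Cov(T, D) with a = 9, b = -0.9.
= 9²·18 + (-0.9)²·3.1 + 2·9·(-0.9)·5
= 1458 + 2.511 + (-81) = 1379.511.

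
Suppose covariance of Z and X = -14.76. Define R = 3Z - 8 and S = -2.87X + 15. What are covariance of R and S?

covariance of R and S = 127.0836

covariance of R and S = a·c·covariance of Z and X = 3·(-2.87)·(-14.76) = 127.0836. Additive constants drop out.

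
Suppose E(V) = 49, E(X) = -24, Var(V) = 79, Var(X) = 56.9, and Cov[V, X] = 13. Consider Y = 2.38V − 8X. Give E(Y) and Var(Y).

E(Y) = 308.62, Var(Y) = 3594.0476

E(Y) = 2.38·E(V) + (-8)·E(X) = 2.38·49 + (-8)·(-24) = 308.62.
Var(Y) = a²·Var(V) + b²·Var(X) + 2ab·Cov[V, X] with a = 2.38, b = -8.
= 2.38²·79 + (-8)²·56.9 + 2·2.38·(-8)·13
= 447.4876 + 3641.6 + (-495.04) = 3594.0476.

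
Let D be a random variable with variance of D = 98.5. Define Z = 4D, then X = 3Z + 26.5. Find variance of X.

variance of X = 14184

variance of Z = 4²·98.5 = 1576.
variance of X = 3²·1576 = 14184.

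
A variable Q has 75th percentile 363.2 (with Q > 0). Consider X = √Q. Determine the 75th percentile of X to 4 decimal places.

75th percentile of X = 19.0578

√Q is increasing, so P_{75}(X) = g(P_{75}(Q)) ≈ 19.0578.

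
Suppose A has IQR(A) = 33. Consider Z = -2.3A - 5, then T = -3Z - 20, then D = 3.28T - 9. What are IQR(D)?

IQR(D) = 746.856

IQR(Z) = |-2.3|·33 = 75.9.
IQR(T) = |-3|·75.9 = 227.7.
IQR(D) = |3.28|·227.7 = 746.856.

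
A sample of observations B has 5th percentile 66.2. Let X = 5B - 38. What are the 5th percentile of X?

5th percentile of X = 293

Since a = 5 > 0 the transformation is increasing, so the 5th percentile of X = a·(P_{5} of B) + b = 5·66.2 + (-38) = 293.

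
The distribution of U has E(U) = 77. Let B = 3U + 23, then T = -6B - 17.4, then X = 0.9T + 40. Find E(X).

E(B) = 3·77 + 23 = 254.
E(T) = (-6)·254 + (-17.4) = -1541.4.
E(X) = 0.9·(-1541.4) + 40 = -1347.26.

E(X) = -1347.26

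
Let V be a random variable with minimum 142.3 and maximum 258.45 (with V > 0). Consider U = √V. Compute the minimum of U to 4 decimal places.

min(U) = 11.929

√V is increasing on this domain, so min(U) comes from min(V) = 142.3: min(U) = √(142.3) ≈ 11.929.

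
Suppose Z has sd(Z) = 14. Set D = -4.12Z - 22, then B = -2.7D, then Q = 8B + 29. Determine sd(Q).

sd(Q) = 1245.888

sd(D) = |-4.12|·14 = 57.68.
sd(B) = |-2.7|·57.68 = 155.736.
sd(Q) = |8|·155.736 = 1245.888.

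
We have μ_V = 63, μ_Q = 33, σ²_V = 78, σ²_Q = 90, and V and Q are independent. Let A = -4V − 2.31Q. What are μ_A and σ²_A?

μ_A = (-4)·μ_V + (-2.31)·μ_Q = (-4)·63 + (-2.31)·33 = -328.23.
σ²_A = a²·σ²_V + b²·σ²_Q + 2ab·covariance of V and Q with a = -4, b = -2.31.
Independence gives covariance of V and Q = 0.
= (-4)²·78 + (-2.31)²·90 + 2·(-4)·(-2.31)·0
= 1248 + 480.249 + 0 = 1728.249.

μ_A = -328.23, σ²_A = 1728.249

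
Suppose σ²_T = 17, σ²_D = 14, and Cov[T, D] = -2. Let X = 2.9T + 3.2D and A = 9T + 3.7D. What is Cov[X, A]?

By bilinearity, Cov[X, A] = ac·σ²_T + bd·σ²_D + (ad+bc)·Cov[T, D], with a=2.9, b=3.2, c=9, d=3.7.
ac·σ²_T = 2.9·9·17 = 443.7
bd·σ²_D = 3.2·3.7·14 = 165.76
(ad+bc)·Cov[T, D] = (39.53)·(-2) = -79.06
Cov[X, A] = 443.7 + 165.76 + (-79.06) = 530.4.

Cov[X, A] = 530.4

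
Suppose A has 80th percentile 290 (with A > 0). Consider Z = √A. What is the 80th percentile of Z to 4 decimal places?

80th percentile of Z = 17.0294

√A is increasing, so P_{80}(Z) = g(P_{80}(A)) ≈ 17.0294.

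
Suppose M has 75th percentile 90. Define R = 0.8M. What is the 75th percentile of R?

75th percentile of R = 72

Since a = 0.8 > 0 the transformation is increasing, so the 75th percentile of R = a·(P_{75} of M) + b = 0.8·90 = 72.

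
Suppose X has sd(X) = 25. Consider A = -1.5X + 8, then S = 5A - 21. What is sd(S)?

sd(S) = 187.5

sd(A) = |-1.5|·25 = 37.5.
sd(S) = |5|·37.5 = 187.5.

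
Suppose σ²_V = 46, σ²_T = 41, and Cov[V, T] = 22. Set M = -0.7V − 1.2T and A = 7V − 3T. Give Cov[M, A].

Cov[M, A] = -216.4

By bilinearity, Cov[M, A] = ac·σ²_V + bd·σ²_T + (ad+bc)·Cov[V, T], with a=-0.7, b=-1.2, c=7, d=-3.
ac·σ²_V = (-0.7)·7·46 = -225.4
bd·σ²_T = (-1.2)·(-3)·41 = 147.6
(ad+bc)·Cov[V, T] = (-6.3)·22 = -138.6
Cov[M, A] = -225.4 + 147.6 + (-138.6) = -216.4.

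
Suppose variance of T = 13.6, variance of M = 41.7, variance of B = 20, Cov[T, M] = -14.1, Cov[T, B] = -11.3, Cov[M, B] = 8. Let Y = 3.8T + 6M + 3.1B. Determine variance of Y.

variance of Y = a²·variance of T + b²·variance of M + c²·variance of B + 2ab·Cov[T, M] + 2ac·Cov[T, B] + 2bc·Cov[M, B], with a = 3.8, b = 6, c = 3.1.
= 196.384 + 1501.2 + 192.2 + (-642.96) + (-266.228) + 297.6
= 1278.196.

variance of Y = 1278.196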